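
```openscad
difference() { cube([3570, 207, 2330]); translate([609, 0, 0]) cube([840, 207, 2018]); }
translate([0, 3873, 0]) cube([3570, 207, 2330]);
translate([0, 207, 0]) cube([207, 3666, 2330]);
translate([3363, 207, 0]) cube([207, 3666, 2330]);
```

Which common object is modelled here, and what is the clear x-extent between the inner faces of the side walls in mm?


A single room. The interior width is 3156 mm.

Four walls enclosing a rectangle with a door in the front wall — a room. Outside width 3570 minus two 207 mm walls gives 3156 mm.


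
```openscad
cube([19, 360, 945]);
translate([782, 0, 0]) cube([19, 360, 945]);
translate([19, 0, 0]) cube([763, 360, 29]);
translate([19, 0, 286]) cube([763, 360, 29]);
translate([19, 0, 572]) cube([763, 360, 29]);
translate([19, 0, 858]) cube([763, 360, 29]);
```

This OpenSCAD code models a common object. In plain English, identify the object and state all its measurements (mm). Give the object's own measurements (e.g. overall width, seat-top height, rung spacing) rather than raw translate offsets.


An open bookshelf. Two side panels, each 19 mm thick, 360 mm deep and 945 mm tall, stand 801 mm apart (outside-to-outside). Between them sit 4 shelves, each 29 mm thick and 360 mm deep, spanning the full gap between the sides. The bottom shelf rests on the floor (its underside at z = 0) and the clear gap between one shelf's top and the next shelf's underside is 257 mm.


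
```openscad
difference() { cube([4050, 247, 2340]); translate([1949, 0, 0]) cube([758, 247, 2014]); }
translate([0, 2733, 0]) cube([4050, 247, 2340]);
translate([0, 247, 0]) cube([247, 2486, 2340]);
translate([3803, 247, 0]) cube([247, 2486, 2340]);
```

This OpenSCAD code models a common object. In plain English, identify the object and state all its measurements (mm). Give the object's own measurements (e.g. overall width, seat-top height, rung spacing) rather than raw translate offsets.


A single room: four walls, each 2340 mm tall and 247 mm thick, enclosing an outside footprint 4050×2980 mm (x × y), no floor or roof. The front and back walls (−y and +y sides) run the full x-width; the side walls fit between their inner faces. A door opening 758 mm wide and 2014 mm tall is cut through the front wall from the floor up, its −x edge 1949 mm from the wall's −x end.


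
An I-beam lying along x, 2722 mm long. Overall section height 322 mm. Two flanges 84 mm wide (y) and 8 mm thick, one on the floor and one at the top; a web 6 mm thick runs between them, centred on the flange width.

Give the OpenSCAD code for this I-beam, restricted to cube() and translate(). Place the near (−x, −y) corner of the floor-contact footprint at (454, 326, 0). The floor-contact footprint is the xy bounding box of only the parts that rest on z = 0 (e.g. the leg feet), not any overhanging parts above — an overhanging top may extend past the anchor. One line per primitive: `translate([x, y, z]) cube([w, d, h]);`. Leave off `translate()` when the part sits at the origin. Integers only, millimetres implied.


translate([454, 326, 0]) cube([2722, 84, 8]);
translate([454, 365, 8]) cube([2722, 6, 306]);
translate([454, 326, 314]) cube([2722, 84, 8]);


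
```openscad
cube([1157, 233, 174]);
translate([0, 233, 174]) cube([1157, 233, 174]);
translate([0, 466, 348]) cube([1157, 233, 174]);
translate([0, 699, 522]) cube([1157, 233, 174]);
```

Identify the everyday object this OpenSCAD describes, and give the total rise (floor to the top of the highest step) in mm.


A staircase. The total rise is 696 mm.

4 identical blocks, each offset up and back from the previous — a staircase. Each step is 174 mm tall and there are 4 of them, so the total rise is 4 × 174 = 696 mm.


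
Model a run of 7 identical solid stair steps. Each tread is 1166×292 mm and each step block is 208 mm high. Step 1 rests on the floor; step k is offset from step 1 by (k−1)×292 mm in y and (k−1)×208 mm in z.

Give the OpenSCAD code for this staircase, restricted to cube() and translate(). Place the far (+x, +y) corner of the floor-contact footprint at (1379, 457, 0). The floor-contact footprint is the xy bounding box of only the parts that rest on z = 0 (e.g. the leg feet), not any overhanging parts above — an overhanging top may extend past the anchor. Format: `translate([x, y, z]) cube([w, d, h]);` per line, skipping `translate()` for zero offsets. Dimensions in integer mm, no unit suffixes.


translate([213, 165, 0]) cube([1166, 292, 208]);
translate([213, 457, 208]) cube([1166, 292, 208]);
translate([213, 749, 416]) cube([1166, 292, 208]);
translate([213, 1041, 624]) cube([1166, 292, 208]);
translate([213, 1333, 832]) cube([1166, 292, 208]);
translate([213, 1625, 1040]) cube([1166, 292, 208]);
translate([213, 1917, 1248]) cube([1166, 292, 208]);


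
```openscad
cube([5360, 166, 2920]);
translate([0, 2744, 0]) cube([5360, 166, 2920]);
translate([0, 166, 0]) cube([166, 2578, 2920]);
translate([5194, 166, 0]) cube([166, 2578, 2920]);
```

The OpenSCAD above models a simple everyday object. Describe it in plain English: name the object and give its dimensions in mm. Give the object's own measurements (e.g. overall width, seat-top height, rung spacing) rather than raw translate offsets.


The wall frame of a small rectangular building: four walls, each 2920 mm tall and 166 mm thick, enclosing a footprint 5360 mm (x) by 2910 mm (y) outside-to-outside, with no floor or roof. The front and back walls (the −y and +y sides) span the full width; the two side walls fit between them.


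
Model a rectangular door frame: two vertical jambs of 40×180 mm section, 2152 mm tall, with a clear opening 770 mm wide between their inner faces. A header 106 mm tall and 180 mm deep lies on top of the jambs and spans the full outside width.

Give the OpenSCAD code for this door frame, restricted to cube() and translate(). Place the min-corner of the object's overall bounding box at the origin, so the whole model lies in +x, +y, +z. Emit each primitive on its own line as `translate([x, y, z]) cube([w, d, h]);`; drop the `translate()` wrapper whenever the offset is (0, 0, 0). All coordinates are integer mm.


cube([40, 180, 2152]);
translate([810, 0, 0]) cube([40, 180, 2152]);
translate([0, 0, 2152]) cube([850, 180, 106]);


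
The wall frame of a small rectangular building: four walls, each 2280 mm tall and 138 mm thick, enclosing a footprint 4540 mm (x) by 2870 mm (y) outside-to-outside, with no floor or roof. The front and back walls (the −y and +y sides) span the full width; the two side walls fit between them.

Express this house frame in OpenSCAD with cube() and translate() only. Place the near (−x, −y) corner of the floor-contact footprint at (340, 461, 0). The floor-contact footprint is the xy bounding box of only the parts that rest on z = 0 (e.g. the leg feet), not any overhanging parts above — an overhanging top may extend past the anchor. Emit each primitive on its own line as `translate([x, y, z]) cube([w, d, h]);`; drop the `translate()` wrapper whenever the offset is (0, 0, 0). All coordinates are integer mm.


translate([340, 461, 0]) cube([4540, 138, 2280]);
translate([340, 3193, 0]) cube([4540, 138, 2280]);
translate([340, 599, 0]) cube([138, 2594, 2280]);
translate([4742, 599, 0]) cube([138, 2594, 2280]);


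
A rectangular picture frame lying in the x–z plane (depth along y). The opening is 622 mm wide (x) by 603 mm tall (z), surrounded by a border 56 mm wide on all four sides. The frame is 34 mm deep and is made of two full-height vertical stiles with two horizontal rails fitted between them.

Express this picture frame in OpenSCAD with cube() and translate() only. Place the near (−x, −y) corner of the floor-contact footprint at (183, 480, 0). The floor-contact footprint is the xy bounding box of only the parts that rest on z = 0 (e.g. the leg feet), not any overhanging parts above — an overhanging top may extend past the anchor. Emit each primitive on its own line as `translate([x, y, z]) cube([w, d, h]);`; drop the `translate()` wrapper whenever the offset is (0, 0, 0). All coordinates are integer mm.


translate([183, 480, 0]) cube([56, 34, 715]);
translate([861, 480, 0]) cube([56, 34, 715]);
translate([239, 480, 0]) cube([622, 34, 56]);
translate([239, 480, 659]) cube([622, 34, 56]);


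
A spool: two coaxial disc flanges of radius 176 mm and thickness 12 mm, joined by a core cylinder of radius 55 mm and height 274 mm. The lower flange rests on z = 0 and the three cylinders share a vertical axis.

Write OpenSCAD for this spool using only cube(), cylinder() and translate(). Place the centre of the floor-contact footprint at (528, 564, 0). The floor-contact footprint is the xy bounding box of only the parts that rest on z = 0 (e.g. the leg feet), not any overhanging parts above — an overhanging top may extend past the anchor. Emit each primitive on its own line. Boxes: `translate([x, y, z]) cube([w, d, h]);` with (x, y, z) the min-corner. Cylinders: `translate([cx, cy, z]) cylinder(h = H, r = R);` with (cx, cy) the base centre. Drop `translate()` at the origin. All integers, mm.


translate([528, 564, 0]) cylinder(h = 12, r = 176);
translate([528, 564, 12]) cylinder(h = 274, r = 55);
translate([528, 564, 286]) cylinder(h = 12, r = 176);


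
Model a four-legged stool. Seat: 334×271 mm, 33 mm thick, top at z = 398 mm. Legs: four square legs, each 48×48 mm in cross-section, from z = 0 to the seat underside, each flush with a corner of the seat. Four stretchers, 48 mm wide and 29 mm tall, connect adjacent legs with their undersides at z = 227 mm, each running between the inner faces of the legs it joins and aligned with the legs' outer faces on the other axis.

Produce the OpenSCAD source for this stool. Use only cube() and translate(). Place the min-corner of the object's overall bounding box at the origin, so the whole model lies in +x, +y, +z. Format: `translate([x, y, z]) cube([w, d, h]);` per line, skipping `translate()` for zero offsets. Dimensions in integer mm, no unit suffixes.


translate([0, 0, 365]) cube([334, 271, 33]);
cube([48, 48, 365]);
translate([286, 0, 0]) cube([48, 48, 365]);
translate([0, 223, 0]) cube([48, 48, 365]);
translate([286, 223, 0]) cube([48, 48, 365]);
translate([48, 0, 227]) cube([238, 48, 29]);
translate([48, 223, 227]) cube([238, 48, 29]);
translate([0, 48, 227]) cube([48, 175, 29]);
translate([286, 48, 227]) cube([48, 175, 29]);


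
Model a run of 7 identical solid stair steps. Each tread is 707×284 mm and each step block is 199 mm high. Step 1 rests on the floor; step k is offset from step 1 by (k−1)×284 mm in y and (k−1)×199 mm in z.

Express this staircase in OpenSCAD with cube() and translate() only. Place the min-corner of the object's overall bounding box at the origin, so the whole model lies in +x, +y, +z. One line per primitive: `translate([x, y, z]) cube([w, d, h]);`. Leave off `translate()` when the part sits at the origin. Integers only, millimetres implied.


cube([707, 284, 199]);
translate([0, 284, 199]) cube([707, 284, 199]);
translate([0, 568, 398]) cube([707, 284, 199]);
translate([0, 852, 597]) cube([707, 284, 199]);
translate([0, 1136, 796]) cube([707, 284, 199]);
translate([0, 1420, 995]) cube([707, 284, 199]);
translate([0, 1704, 1194]) cube([707, 284, 199]);


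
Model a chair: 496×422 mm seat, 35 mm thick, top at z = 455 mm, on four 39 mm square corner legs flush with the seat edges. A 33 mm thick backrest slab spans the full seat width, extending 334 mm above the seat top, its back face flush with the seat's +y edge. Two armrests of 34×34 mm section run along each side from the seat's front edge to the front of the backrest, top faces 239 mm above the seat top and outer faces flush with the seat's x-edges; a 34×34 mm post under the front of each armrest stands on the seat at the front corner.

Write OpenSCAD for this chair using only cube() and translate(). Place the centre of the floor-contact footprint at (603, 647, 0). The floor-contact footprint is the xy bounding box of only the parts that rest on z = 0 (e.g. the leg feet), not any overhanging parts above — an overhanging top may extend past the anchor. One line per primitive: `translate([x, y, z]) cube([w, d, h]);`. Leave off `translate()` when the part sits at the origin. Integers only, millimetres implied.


translate([355, 436, 420]) cube([496, 422, 35]);
translate([355, 436, 0]) cube([39, 39, 420]);
translate([812, 436, 0]) cube([39, 39, 420]);
translate([355, 819, 0]) cube([39, 39, 420]);
translate([812, 819, 0]) cube([39, 39, 420]);
translate([355, 825, 455]) cube([496, 33, 334]);
translate([355, 436, 660]) cube([34, 389, 34]);
translate([817, 436, 660]) cube([34, 389, 34]);
translate([355, 436, 455]) cube([34, 34, 205]);
translate([817, 436, 455]) cube([34, 34, 205]);


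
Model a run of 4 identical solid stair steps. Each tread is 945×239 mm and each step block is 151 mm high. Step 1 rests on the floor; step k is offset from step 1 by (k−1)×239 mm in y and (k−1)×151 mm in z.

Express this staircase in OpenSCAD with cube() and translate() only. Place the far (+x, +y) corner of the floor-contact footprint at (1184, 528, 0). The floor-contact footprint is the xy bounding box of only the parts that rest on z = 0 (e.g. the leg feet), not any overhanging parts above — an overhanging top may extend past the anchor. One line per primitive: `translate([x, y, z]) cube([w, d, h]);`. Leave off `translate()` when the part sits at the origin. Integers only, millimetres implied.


translate([239, 289, 0]) cube([945, 239, 151]);
translate([239, 528, 151]) cube([945, 239, 151]);
translate([239, 767, 302]) cube([945, 239, 151]);
translate([239, 1006, 453]) cube([945, 239, 151]);


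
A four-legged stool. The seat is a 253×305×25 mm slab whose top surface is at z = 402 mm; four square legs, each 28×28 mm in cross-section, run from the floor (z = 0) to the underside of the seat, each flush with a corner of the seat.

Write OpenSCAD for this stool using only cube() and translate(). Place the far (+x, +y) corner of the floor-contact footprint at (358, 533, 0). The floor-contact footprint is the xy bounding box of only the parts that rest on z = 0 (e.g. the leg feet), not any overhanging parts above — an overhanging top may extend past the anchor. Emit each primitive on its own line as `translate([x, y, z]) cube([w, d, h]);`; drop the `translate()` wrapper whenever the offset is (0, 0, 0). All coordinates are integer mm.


translate([105, 228, 377]) cube([253, 305, 25]);
translate([105, 228, 0]) cube([28, 28, 377]);
translate([330, 228, 0]) cube([28, 28, 377]);
translate([105, 505, 0]) cube([28, 28, 377]);
translate([330, 505, 0]) cube([28, 28, 377]);


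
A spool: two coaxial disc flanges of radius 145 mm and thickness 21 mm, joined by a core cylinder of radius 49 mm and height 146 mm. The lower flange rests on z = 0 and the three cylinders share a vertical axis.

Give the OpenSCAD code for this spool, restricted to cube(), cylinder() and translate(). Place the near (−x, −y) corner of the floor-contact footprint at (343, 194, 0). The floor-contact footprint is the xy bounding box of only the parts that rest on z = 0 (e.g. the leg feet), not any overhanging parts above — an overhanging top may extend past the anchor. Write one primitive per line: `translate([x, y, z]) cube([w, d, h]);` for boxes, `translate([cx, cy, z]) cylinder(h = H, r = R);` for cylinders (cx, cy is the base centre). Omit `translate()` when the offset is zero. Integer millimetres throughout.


translate([488, 339, 0]) cylinder(h = 21, r = 145);
translate([488, 339, 21]) cylinder(h = 146, r = 49);
translate([488, 339, 167]) cylinder(h = 21, r = 145);


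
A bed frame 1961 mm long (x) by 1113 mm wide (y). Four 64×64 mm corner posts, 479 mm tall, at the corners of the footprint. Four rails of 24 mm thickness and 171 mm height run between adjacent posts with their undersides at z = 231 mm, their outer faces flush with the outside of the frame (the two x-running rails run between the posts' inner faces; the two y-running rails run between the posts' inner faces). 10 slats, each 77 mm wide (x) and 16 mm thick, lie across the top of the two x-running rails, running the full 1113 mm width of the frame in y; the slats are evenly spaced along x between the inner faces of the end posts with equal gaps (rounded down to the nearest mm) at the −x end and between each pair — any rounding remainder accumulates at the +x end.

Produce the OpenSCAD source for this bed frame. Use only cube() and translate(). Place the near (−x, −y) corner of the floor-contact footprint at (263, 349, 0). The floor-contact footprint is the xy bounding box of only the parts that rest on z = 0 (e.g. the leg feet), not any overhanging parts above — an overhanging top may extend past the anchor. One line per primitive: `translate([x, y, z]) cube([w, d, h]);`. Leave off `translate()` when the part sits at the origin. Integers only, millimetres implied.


translate([263, 349, 0]) cube([64, 64, 479]);
translate([263, 1398, 0]) cube([64, 64, 479]);
translate([2160, 349, 0]) cube([64, 64, 479]);
translate([2160, 1398, 0]) cube([64, 64, 479]);
translate([327, 349, 231]) cube([1833, 24, 171]);
translate([327, 1438, 231]) cube([1833, 24, 171]);
translate([263, 413, 231]) cube([24, 985, 171]);
translate([2200, 413, 231]) cube([24, 985, 171]);
translate([423, 349, 402]) cube([77, 1113, 16]);
translate([596, 349, 402]) cube([77, 1113, 16]);
translate([769, 349, 402]) cube([77, 1113, 16]);
translate([942, 349, 402]) cube([77, 1113, 16]);
translate([1115, 349, 402]) cube([77, 1113, 16]);
translate([1288, 349, 402]) cube([77, 1113, 16]);
translate([1461, 349, 402]) cube([77, 1113, 16]);
translate([1634, 349, 402]) cube([77, 1113, 16]);
translate([1807, 349, 402]) cube([77, 1113, 16]);
translate([1980, 349, 402]) cube([77, 1113, 16]);


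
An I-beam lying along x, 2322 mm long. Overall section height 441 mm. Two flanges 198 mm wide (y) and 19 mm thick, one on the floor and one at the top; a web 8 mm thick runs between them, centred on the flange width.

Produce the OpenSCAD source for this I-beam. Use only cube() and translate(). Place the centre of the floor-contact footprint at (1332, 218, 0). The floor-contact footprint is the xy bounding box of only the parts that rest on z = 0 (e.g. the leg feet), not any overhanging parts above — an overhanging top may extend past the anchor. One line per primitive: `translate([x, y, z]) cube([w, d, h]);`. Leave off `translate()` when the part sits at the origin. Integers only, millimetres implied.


translate([171, 119, 0]) cube([2322, 198, 19]);
translate([171, 214, 19]) cube([2322, 8, 403]);
translate([171, 119, 422]) cube([2322, 198, 19]);


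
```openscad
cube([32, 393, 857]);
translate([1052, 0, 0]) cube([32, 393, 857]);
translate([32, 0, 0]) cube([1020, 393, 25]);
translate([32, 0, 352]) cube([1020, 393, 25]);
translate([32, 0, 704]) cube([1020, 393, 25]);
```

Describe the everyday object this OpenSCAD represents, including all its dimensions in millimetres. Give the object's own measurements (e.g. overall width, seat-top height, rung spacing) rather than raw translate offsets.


An open bookshelf. Two side panels, each 32 mm thick, 393 mm deep and 857 mm tall, stand 1084 mm apart (outside-to-outside). Between them sit 3 shelves, each 25 mm thick and 393 mm deep, spanning the full gap between the sides. The bottom shelf rests on the floor (its underside at z = 0) and the clear gap between one shelf's top and the next shelf's underside is 327 mm.


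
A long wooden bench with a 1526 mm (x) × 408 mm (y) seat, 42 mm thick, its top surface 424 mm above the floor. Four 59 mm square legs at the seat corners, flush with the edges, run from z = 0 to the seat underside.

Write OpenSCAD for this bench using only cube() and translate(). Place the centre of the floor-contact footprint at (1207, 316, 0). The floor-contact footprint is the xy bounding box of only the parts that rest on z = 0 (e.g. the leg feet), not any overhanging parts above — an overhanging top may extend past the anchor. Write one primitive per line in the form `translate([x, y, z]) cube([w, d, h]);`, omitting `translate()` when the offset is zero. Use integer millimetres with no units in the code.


translate([444, 112, 382]) cube([1526, 408, 42]);
translate([444, 112, 0]) cube([59, 59, 382]);
translate([444, 461, 0]) cube([59, 59, 382]);
translate([1911, 112, 0]) cube([59, 59, 382]);
translate([1911, 461, 0]) cube([59, 59, 382]);


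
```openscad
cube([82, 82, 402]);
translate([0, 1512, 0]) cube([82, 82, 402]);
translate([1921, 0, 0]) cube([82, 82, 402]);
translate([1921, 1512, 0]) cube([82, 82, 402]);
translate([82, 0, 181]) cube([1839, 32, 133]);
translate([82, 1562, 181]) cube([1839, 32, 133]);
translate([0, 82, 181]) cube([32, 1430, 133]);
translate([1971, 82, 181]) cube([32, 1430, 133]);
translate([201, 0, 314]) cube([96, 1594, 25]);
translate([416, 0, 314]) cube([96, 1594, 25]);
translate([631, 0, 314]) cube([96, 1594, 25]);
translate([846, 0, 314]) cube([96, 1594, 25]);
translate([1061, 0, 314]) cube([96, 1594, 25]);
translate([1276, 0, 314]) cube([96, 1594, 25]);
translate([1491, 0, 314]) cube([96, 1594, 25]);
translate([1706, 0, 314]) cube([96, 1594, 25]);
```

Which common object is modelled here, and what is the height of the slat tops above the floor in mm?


A bed frame. The slat-top height is 339 mm.

Four posts, four rails, and a row of slats — a bed frame. Slats sit on the rails at z = 181 + 133 = 314; with slat thickness 25, the top is 339 mm.


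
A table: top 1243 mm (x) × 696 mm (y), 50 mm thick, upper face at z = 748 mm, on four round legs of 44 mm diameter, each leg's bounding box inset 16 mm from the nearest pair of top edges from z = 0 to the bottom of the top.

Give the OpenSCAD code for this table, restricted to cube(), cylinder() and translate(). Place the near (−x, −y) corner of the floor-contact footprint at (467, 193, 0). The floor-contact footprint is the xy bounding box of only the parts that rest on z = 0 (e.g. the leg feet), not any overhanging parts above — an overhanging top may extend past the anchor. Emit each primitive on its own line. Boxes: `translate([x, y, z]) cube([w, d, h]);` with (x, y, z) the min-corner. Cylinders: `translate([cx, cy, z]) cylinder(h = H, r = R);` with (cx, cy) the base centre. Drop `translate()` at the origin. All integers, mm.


translate([451, 177, 698]) cube([1243, 696, 50]);
translate([489, 215, 0]) cylinder(h = 698, r = 22);
translate([1656, 215, 0]) cylinder(h = 698, r = 22);
translate([489, 835, 0]) cylinder(h = 698, r = 22);
translate([1656, 835, 0]) cylinder(h = 698, r = 22);


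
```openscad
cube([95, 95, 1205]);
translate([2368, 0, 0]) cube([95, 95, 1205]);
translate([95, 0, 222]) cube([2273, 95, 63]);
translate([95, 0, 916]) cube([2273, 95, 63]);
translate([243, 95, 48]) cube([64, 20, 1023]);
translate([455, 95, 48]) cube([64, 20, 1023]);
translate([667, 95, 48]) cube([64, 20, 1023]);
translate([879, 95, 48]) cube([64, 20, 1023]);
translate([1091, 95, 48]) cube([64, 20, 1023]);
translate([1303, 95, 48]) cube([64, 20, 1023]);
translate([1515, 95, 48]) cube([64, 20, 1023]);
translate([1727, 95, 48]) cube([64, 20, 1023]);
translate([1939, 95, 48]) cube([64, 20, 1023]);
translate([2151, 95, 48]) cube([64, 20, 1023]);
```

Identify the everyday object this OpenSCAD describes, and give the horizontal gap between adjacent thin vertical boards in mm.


A fence section. The picket gap is 148 mm.

Two posts, two rails, 10 pickets — a fence section. Span 2273 mm holds 10 pickets of 64 mm with 11 equal gaps: ⌊(2273 − 10·64) / 11⌋ = 148 mm.


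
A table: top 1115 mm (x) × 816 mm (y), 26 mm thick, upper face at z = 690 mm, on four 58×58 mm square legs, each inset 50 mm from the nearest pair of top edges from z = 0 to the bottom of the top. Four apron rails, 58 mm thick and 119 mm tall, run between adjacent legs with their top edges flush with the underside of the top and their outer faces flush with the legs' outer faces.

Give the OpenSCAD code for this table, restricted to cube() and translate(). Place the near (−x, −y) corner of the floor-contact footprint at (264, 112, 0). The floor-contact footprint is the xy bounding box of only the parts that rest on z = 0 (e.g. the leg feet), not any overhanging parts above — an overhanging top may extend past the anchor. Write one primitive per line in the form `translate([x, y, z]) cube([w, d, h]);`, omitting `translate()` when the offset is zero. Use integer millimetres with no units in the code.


translate([214, 62, 664]) cube([1115, 816, 26]);
translate([264, 112, 0]) cube([58, 58, 664]);
translate([1221, 112, 0]) cube([58, 58, 664]);
translate([264, 770, 0]) cube([58, 58, 664]);
translate([1221, 770, 0]) cube([58, 58, 664]);
translate([322, 112, 545]) cube([899, 58, 119]);
translate([322, 770, 545]) cube([899, 58, 119]);
translate([264, 170, 545]) cube([58, 600, 119]);
translate([1221, 170, 545]) cube([58, 600, 119]);


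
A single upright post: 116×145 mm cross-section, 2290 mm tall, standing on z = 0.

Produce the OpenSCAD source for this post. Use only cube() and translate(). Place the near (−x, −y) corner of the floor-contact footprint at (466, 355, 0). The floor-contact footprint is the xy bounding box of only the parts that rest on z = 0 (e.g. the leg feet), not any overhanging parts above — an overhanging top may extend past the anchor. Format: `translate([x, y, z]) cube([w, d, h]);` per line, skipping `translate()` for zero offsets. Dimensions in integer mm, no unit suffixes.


translate([466, 355, 0]) cube([116, 145, 2290]);


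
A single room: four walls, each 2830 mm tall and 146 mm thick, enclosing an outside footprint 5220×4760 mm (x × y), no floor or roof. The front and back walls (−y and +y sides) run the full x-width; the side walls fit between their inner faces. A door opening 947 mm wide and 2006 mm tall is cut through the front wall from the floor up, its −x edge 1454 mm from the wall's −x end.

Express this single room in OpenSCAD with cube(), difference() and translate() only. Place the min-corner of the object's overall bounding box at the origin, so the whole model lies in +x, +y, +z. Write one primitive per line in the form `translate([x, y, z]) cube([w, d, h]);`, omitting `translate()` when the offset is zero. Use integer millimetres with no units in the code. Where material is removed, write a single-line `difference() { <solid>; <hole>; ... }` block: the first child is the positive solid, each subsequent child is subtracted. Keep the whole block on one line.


difference() { cube([5220, 146, 2830]); translate([1454, 0, 0]) cube([947, 146, 2006]); }
translate([0, 4614, 0]) cube([5220, 146, 2830]);
translate([0, 146, 0]) cube([146, 4468, 2830]);
translate([5074, 146, 0]) cube([146, 4468, 2830]);


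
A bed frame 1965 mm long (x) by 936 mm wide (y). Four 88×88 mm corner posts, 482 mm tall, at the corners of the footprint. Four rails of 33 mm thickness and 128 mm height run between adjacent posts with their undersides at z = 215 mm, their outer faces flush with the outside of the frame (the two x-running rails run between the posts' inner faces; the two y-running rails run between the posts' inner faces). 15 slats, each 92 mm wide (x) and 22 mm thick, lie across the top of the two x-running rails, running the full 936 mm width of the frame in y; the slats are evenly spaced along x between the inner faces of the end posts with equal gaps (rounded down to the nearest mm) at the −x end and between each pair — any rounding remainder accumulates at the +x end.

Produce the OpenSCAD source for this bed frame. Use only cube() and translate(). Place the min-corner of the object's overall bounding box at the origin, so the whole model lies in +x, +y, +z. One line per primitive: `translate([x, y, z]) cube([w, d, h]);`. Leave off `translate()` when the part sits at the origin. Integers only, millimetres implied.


// slat z = rail_z + rail_h = 215 + 128 = 343
// slat gap = ⌊(1789 − 15·92) / 16⌋ = 25
cube([88, 88, 482]);
translate([0, 848, 0]) cube([88, 88, 482]);
translate([1877, 0, 0]) cube([88, 88, 482]);
translate([1877, 848, 0]) cube([88, 88, 482]);
translate([88, 0, 215]) cube([1789, 33, 128]);
translate([88, 903, 215]) cube([1789, 33, 128]);
translate([0, 88, 215]) cube([33, 760, 128]);
translate([1932, 88, 215]) cube([33, 760, 128]);
translate([113, 0, 343]) cube([92, 936, 22]);
translate([230, 0, 343]) cube([92, 936, 22]);
translate([347, 0, 343]) cube([92, 936, 22]);
translate([464, 0, 343]) cube([92, 936, 22]);
translate([581, 0, 343]) cube([92, 936, 22]);
translate([698, 0, 343]) cube([92, 936, 22]);
translate([815, 0, 343]) cube([92, 936, 22]);
translate([932, 0, 343]) cube([92, 936, 22]);
translate([1049, 0, 343]) cube([92, 936, 22]);
translate([1166, 0, 343]) cube([92, 936, 22]);
translate([1283, 0, 343]) cube([92, 936, 22]);
translate([1400, 0, 343]) cube([92, 936, 22]);
translate([1517, 0, 343]) cube([92, 936, 22]);
translate([1634, 0, 343]) cube([92, 936, 22]);
translate([1751, 0, 343]) cube([92, 936, 22]);


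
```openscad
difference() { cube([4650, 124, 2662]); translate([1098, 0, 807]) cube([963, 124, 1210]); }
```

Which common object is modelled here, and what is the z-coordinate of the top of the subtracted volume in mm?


A wall with a window opening. The window head height is 2017 mm.

A wall with a rectangular opening subtracted — a window. Sill at z = 807, opening 1210 mm tall, so the head is at 807 + 1210 = 2017 mm.


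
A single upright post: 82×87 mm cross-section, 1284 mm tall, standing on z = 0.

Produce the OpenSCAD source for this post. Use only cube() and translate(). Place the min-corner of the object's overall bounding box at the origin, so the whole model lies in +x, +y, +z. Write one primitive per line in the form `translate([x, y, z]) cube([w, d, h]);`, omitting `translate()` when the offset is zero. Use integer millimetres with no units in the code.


cube([82, 87, 1284]);


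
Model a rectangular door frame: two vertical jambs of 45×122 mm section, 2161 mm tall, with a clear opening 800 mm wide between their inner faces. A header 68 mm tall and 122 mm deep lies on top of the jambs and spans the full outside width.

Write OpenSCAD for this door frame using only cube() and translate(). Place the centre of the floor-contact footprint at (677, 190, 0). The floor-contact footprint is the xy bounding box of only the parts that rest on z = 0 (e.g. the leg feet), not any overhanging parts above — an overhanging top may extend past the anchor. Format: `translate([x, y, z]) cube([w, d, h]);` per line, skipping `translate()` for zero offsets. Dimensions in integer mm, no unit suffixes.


translate([232, 129, 0]) cube([45, 122, 2161]);
translate([1077, 129, 0]) cube([45, 122, 2161]);
translate([232, 129, 2161]) cube([890, 122, 68]);


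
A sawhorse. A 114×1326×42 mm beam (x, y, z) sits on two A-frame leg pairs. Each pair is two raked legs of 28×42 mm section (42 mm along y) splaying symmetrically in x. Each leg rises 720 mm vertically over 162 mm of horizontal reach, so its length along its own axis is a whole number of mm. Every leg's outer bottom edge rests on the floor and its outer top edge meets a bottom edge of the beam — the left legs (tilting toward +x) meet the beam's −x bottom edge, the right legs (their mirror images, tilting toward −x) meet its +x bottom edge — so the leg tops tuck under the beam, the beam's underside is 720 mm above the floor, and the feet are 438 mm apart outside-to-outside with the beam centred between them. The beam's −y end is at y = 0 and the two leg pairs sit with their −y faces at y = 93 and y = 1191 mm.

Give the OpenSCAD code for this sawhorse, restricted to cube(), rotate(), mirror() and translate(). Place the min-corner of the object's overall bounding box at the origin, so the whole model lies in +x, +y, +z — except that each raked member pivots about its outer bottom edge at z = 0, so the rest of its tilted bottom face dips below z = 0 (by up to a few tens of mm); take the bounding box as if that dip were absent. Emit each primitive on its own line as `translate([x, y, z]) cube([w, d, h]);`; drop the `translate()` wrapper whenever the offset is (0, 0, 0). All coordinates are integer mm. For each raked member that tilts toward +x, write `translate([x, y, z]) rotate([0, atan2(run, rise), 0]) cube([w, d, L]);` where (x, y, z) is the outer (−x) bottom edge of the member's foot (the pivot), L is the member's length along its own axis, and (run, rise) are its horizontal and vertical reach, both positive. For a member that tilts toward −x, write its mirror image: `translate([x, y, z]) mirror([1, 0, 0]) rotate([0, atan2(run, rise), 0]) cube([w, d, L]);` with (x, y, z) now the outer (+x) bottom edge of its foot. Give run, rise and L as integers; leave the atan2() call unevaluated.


// leg length = √(162² + 720²) = 738
// right-leg outer foot x = 2·162 + 114 = 438
// beam min-corner = (162, 0, 720)
translate([162, 0, 720]) cube([114, 1326, 42]);
translate([0, 93, 0]) rotate([0, atan2(162, 720), 0]) cube([28, 42, 738]);
translate([438, 93, 0]) mirror([1, 0, 0]) rotate([0, atan2(162, 720), 0]) cube([28, 42, 738]);
translate([0, 1191, 0]) rotate([0, atan2(162, 720), 0]) cube([28, 42, 738]);
translate([438, 1191, 0]) mirror([1, 0, 0]) rotate([0, atan2(162, 720), 0]) cube([28, 42, 738]);


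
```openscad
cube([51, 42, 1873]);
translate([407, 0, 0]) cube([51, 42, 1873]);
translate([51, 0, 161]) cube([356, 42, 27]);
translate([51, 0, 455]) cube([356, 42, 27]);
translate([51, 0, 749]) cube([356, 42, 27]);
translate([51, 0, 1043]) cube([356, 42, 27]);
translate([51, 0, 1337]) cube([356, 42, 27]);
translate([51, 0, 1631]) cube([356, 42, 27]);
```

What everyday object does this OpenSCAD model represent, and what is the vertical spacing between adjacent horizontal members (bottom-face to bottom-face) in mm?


A ladder. The rung spacing is 294 mm.

Two tall 51×42 posts with 6 short bars between them — a ladder. Adjacent rungs sit at z = 161 and z = 455, so the spacing is 455 − 161 = 294 mm.


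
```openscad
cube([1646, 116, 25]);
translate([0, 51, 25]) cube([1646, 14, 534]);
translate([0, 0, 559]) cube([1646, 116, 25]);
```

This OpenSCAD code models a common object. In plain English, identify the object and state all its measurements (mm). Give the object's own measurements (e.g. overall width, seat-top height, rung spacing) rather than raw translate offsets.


An I-beam lying along x, 1646 mm long. Overall section height 584 mm. Two flanges 116 mm wide (y) and 25 mm thick, one on the floor and one at the top; a web 14 mm thick runs between them, centred on the flange width.


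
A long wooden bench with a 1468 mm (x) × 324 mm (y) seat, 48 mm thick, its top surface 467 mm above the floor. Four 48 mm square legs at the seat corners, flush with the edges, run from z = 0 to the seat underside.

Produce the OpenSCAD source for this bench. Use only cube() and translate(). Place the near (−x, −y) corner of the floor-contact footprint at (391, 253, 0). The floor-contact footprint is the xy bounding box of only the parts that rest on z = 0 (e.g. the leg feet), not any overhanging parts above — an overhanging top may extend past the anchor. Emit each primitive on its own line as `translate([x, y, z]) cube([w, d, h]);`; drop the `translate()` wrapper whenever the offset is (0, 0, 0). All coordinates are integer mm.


translate([391, 253, 419]) cube([1468, 324, 48]);
translate([391, 253, 0]) cube([48, 48, 419]);
translate([391, 529, 0]) cube([48, 48, 419]);
translate([1811, 253, 0]) cube([48, 48, 419]);
translate([1811, 529, 0]) cube([48, 48, 419]);


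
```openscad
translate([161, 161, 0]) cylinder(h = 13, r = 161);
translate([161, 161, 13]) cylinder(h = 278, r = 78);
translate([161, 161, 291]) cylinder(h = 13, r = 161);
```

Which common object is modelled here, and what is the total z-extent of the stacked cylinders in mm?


A spool. The overall height is 304 mm.

Three coaxial cylinders, large–small–large — a spool. Two 13 mm flanges and a 278 mm core give 13 + 278 + 13 = 304 mm.


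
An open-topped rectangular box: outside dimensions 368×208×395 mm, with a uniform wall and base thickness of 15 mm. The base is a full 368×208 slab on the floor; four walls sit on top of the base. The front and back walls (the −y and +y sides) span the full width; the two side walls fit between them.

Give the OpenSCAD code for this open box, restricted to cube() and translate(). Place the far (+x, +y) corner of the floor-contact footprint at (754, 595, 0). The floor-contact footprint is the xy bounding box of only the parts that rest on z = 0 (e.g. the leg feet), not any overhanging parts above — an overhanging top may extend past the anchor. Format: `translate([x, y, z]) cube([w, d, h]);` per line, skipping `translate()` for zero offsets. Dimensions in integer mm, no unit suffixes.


translate([386, 387, 0]) cube([368, 208, 15]);
translate([386, 387, 15]) cube([368, 15, 380]);
translate([386, 580, 15]) cube([368, 15, 380]);
translate([386, 402, 15]) cube([15, 178, 380]);
translate([739, 402, 15]) cube([15, 178, 380]);


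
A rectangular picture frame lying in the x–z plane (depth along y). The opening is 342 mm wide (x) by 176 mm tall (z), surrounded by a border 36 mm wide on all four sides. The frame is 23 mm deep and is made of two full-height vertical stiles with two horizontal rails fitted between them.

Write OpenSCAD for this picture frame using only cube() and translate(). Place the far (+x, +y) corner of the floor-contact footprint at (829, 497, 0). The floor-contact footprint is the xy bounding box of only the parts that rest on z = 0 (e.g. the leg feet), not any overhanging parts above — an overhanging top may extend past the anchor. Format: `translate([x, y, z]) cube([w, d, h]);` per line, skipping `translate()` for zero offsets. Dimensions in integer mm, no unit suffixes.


translate([415, 474, 0]) cube([36, 23, 248]);
translate([793, 474, 0]) cube([36, 23, 248]);
translate([451, 474, 0]) cube([342, 23, 36]);
translate([451, 474, 212]) cube([342, 23, 36]);


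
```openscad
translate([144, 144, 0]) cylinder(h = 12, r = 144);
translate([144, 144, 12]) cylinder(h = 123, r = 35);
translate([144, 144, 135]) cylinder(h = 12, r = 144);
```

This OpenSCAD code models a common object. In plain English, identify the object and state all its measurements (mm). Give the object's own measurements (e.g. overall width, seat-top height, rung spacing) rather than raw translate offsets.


A spool: two coaxial disc flanges of radius 144 mm and thickness 12 mm, joined by a core cylinder of radius 35 mm and height 123 mm. The lower flange rests on z = 0 and the three cylinders share a vertical axis.


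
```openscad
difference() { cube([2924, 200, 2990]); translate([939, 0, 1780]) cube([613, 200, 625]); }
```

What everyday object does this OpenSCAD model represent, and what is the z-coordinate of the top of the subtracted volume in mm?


A wall with a window opening. The window head height is 2405 mm.

A wall with a rectangular opening subtracted — a window. Sill at z = 1780, opening 625 mm tall, so the head is at 1780 + 625 = 2405 mm.


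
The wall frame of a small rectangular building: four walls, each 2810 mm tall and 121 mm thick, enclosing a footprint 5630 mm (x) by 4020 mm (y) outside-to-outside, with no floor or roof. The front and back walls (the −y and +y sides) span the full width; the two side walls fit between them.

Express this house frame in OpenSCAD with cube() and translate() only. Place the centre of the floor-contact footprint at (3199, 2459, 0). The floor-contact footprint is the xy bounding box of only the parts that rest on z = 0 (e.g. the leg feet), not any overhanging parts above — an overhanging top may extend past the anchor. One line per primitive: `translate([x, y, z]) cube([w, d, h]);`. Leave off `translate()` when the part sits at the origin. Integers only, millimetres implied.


translate([384, 449, 0]) cube([5630, 121, 2810]);
translate([384, 4348, 0]) cube([5630, 121, 2810]);
translate([384, 570, 0]) cube([121, 3778, 2810]);
translate([5893, 570, 0]) cube([121, 3778, 2810]);


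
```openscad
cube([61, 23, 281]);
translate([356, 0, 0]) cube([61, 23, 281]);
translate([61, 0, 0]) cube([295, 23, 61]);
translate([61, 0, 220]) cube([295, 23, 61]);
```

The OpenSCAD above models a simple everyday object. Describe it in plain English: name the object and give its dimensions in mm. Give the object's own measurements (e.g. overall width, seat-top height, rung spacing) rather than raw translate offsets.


A rectangular picture frame lying in the x–z plane (depth along y). The opening is 295 mm wide (x) by 159 mm tall (z), surrounded by a border 61 mm wide on all four sides. The frame is 23 mm deep and is made of two full-height vertical stiles with two horizontal rails fitted between them.
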